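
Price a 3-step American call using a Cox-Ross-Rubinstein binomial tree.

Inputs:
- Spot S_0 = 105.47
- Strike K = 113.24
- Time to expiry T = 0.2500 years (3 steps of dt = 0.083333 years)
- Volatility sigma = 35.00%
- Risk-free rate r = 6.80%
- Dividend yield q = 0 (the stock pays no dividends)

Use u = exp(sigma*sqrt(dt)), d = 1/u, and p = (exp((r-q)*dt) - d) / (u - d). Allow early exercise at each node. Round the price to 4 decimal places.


Answer: Price = V(0,0) = 4.9731

Derivation:
dt = T/N = 0.083333
u = exp(sigma*sqrt(dt)) = 1.106317; d = 1/u = 0.903900
p = (exp((r-q)*dt) - d) / (u - d) = 0.502837
Discount per step: exp(-r*dt) = 0.994349
Stock lattice S(k, i) with i counting down-moves:
  k=0: S(0,0) = 105.4700
  k=1: S(1,0) = 116.6832; S(1,1) = 95.3344
  k=2: S(2,0) = 129.0886; S(2,1) = 105.4700; S(2,2) = 86.1727
  k=3: S(3,0) = 142.8129; S(3,1) = 116.6832; S(3,2) = 95.3344; S(3,3) = 77.8916
Terminal payoffs V(N, i) = max(S_T - K, 0):
  V(3,0) = 29.572909; V(3,1) = 3.443233; V(3,2) = 0.000000; V(3,3) = 0.000000
Backward induction: V(k, i) = exp(-r*dt) * [p * V(k+1, i) + (1-p) * V(k+1, i+1)]; then take max(V_cont, immediate exercise) for American.
  V(2,0) = exp(-r*dt) * [p*29.572909 + (1-p)*3.443233] = 16.488499; exercise = 15.848620; V(2,0) = max -> 16.488499
  V(2,1) = exp(-r*dt) * [p*3.443233 + (1-p)*0.000000] = 1.721601; exercise = 0.000000; V(2,1) = max -> 1.721601
  V(2,2) = exp(-r*dt) * [p*0.000000 + (1-p)*0.000000] = 0.000000; exercise = 0.000000; V(2,2) = max -> 0.000000
  V(1,0) = exp(-r*dt) * [p*16.488499 + (1-p)*1.721601] = 9.095257; exercise = 3.443233; V(1,0) = max -> 9.095257
  V(1,1) = exp(-r*dt) * [p*1.721601 + (1-p)*0.000000] = 0.860793; exercise = 0.000000; V(1,1) = max -> 0.860793
  V(0,0) = exp(-r*dt) * [p*9.095257 + (1-p)*0.860793] = 4.973124; exercise = 0.000000; V(0,0) = max -> 4.973124


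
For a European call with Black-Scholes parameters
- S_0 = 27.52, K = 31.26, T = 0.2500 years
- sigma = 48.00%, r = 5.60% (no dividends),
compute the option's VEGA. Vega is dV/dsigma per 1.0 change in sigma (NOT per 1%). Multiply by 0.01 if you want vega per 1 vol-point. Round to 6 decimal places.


Answer: Vega = 5.158576

Derivation:
d1 = -0.3526096330; d2 = -0.5926096330
phi(d1) = 0.3748964930; exp(-qT) = 1.0000000000; exp(-rT) = 0.9860975443
Vega = S * exp(-qT) * phi(d1) * sqrt(T) = 27.5200 * 1.0000000000 * 0.3748964930 * 0.5000000000 = 5.158576


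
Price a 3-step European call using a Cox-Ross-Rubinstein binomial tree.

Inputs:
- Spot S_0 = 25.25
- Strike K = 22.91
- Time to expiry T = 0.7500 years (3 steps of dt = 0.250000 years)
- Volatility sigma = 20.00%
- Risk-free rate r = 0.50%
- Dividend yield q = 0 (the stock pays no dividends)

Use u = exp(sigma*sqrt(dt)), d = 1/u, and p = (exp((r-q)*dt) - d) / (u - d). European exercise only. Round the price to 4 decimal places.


dt = T/N = 0.250000
u = exp(sigma*sqrt(dt)) = 1.105171; d = 1/u = 0.904837
p = (exp((r-q)*dt) - d) / (u - d) = 0.481264
Discount per step: exp(-r*dt) = 0.998751
Stock lattice S(k, i) with i counting down-moves:
  k=0: S(0,0) = 25.2500
  k=1: S(1,0) = 27.9056; S(1,1) = 22.8471
  k=2: S(2,0) = 30.8404; S(2,1) = 25.2500; S(2,2) = 20.6730
  k=3: S(3,0) = 34.0839; S(3,1) = 27.9056; S(3,2) = 22.8471; S(3,3) = 18.7057
Terminal payoffs V(N, i) = max(S_T - K, 0):
  V(3,0) = 11.173935; V(3,1) = 4.995566; V(3,2) = 0.000000; V(3,3) = 0.000000
Backward induction: V(k, i) = exp(-r*dt) * [p * V(k+1, i) + (1-p) * V(k+1, i+1)].
  V(2,0) = exp(-r*dt) * [p*11.173935 + (1-p)*4.995566] = 7.959039
  V(2,1) = exp(-r*dt) * [p*4.995566 + (1-p)*0.000000] = 2.401184
  V(2,2) = exp(-r*dt) * [p*0.000000 + (1-p)*0.000000] = 0.000000
  V(1,0) = exp(-r*dt) * [p*7.959039 + (1-p)*2.401184] = 5.069640
  V(1,1) = exp(-r*dt) * [p*2.401184 + (1-p)*0.000000] = 1.154161
  V(0,0) = exp(-r*dt) * [p*5.069640 + (1-p)*1.154161] = 3.034745

Answer: Price = V(0,0) = 3.0347


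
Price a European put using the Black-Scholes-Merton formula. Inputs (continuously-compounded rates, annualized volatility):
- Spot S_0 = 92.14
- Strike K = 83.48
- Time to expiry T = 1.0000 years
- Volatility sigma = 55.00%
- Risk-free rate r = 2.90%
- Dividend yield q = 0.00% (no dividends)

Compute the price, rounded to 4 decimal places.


Answer: Price = 13.7356

Derivation:
d1 = (ln(S/K) + (r - q + 0.5*sigma^2) * T) / (sigma * sqrt(T)) = 0.50718560
d2 = d1 - sigma * sqrt(T) = -0.04281440
exp(-rT) = 0.97141646; exp(-qT) = 1.00000000
P = K * exp(-rT) * N(-d2) - S_0 * exp(-qT) * N(-d1)
N(-d1) = 0.30601230; N(-d2) = 0.51707526
P = 83.4800 * 0.97141646 * 0.51707526 - 92.1400 * 1.00000000 * 0.30601230 = 13.7356


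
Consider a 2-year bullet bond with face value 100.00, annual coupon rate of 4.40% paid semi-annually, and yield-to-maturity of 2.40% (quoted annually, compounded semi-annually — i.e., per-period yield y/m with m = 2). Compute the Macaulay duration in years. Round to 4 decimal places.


Answer: Macaulay duration = 1.9377 years

Derivation:
Coupon per period c = face * coupon_rate / m = 2.200000
Periods per year m = 2; per-period yield y/m = 0.012000
Number of cashflows N = 4
Cashflows (t years, CF_t, discount factor 1/(1+y/m)^(m*t), PV):
  t = 0.5000: CF_t = 2.200000, DF = 0.988142, PV = 2.173913
  t = 1.0000: CF_t = 2.200000, DF = 0.976425, PV = 2.148135
  t = 1.5000: CF_t = 2.200000, DF = 0.964847, PV = 2.122663
  t = 2.0000: CF_t = 102.200000, DF = 0.953406, PV = 97.438109
Price P = sum_t PV_t = 103.882821
Macaulay numerator sum_t t * PV_t:
  t * PV_t at t = 0.5000: 1.086957
  t * PV_t at t = 1.0000: 2.148135
  t * PV_t at t = 1.5000: 3.183995
  t * PV_t at t = 2.0000: 194.876217
Macaulay duration D = (sum_t t * PV_t) / P = 201.295305 / 103.882821 = 1.937715


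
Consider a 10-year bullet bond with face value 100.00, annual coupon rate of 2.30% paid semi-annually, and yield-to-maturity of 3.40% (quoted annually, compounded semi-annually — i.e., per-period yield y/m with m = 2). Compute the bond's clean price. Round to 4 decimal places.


Answer: Price = 90.7408

Derivation:
Coupon per period c = face * coupon_rate / m = 1.150000
Periods per year m = 2; per-period yield y/m = 0.017000
Number of cashflows N = 20
Cashflows (t years, CF_t, discount factor 1/(1+y/m)^(m*t), PV):
  t = 0.5000: CF_t = 1.150000, DF = 0.983284, PV = 1.130777
  t = 1.0000: CF_t = 1.150000, DF = 0.966848, PV = 1.111875
  t = 1.5000: CF_t = 1.150000, DF = 0.950686, PV = 1.093289
  t = 2.0000: CF_t = 1.150000, DF = 0.934795, PV = 1.075014
  t = 2.5000: CF_t = 1.150000, DF = 0.919169, PV = 1.057044
  t = 3.0000: CF_t = 1.150000, DF = 0.903804, PV = 1.039375
  t = 3.5000: CF_t = 1.150000, DF = 0.888696, PV = 1.022001
  t = 4.0000: CF_t = 1.150000, DF = 0.873841, PV = 1.004917
  t = 4.5000: CF_t = 1.150000, DF = 0.859234, PV = 0.988119
  t = 5.0000: CF_t = 1.150000, DF = 0.844871, PV = 0.971602
  t = 5.5000: CF_t = 1.150000, DF = 0.830748, PV = 0.955361
  t = 6.0000: CF_t = 1.150000, DF = 0.816862, PV = 0.939391
  t = 6.5000: CF_t = 1.150000, DF = 0.803207, PV = 0.923688
  t = 7.0000: CF_t = 1.150000, DF = 0.789781, PV = 0.908248
  t = 7.5000: CF_t = 1.150000, DF = 0.776579, PV = 0.893066
  t = 8.0000: CF_t = 1.150000, DF = 0.763598, PV = 0.878138
  t = 8.5000: CF_t = 1.150000, DF = 0.750834, PV = 0.863459
  t = 9.0000: CF_t = 1.150000, DF = 0.738283, PV = 0.849025
  t = 9.5000: CF_t = 1.150000, DF = 0.725942, PV = 0.834833
  t = 10.0000: CF_t = 101.150000, DF = 0.713807, PV = 72.201601
Price P = sum_t PV_t = 90.740822


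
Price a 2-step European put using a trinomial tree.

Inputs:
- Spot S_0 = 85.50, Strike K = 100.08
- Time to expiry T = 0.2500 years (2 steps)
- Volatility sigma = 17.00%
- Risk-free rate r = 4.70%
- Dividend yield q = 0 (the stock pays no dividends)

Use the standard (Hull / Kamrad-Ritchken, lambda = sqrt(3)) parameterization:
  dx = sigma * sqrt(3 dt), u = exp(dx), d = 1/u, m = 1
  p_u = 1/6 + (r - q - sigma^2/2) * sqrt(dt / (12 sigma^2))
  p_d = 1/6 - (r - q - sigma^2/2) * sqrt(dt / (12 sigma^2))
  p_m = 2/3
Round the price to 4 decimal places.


Answer: Price = V(0,0) = 13.5909

Derivation:
dt = T/N = 0.125000; dx = sigma*sqrt(3*dt) = 0.104103
u = exp(dx) = 1.109715; d = 1/u = 0.901132
p_u = 0.186209, p_m = 0.666667, p_d = 0.147125
Discount per step: exp(-r*dt) = 0.994142
Stock lattice S(k, j) with j the centered position index:
  k=0: S(0,+0) = 85.5000
  k=1: S(1,-1) = 77.0468; S(1,+0) = 85.5000; S(1,+1) = 94.8806
  k=2: S(2,-2) = 69.4294; S(2,-1) = 77.0468; S(2,+0) = 85.5000; S(2,+1) = 94.8806; S(2,+2) = 105.2905
Terminal payoffs V(N, j) = max(K - S_T, 0):
  V(2,-2) = 30.650646; V(2,-1) = 23.033198; V(2,+0) = 14.580000; V(2,+1) = 5.199359; V(2,+2) = 0.000000
Backward induction: V(k, j) = exp(-r*dt) * [p_u * V(k+1, j+1) + p_m * V(k+1, j) + p_d * V(k+1, j-1)]
  V(1,-1) = exp(-r*dt) * [p_u*14.580000 + p_m*23.033198 + p_d*30.650646] = 22.447588
  V(1,+0) = exp(-r*dt) * [p_u*5.199359 + p_m*14.580000 + p_d*23.033198] = 13.994460
  V(1,+1) = exp(-r*dt) * [p_u*0.000000 + p_m*5.199359 + p_d*14.580000] = 5.578449
  V(0,+0) = exp(-r*dt) * [p_u*5.578449 + p_m*13.994460 + p_d*22.447588] = 13.590910


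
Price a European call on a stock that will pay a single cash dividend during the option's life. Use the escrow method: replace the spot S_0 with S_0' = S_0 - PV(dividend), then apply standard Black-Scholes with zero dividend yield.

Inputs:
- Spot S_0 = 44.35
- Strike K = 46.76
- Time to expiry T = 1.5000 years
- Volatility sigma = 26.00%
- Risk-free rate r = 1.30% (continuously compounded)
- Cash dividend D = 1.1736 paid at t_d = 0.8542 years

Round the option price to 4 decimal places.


Answer: Price = 4.3970

Derivation:
PV(D) = D * exp(-r * t_d) = 1.1736 * 0.98895683 = 1.16063973
S_0' = S_0 - PV(D) = 44.3500 - 1.16063973 = 43.18936027
d1 = (ln(S_0'/K) + (r + sigma^2/2)*T) / (sigma*sqrt(T)) = -0.02899807
d2 = d1 - sigma*sqrt(T) = -0.34743174
exp(-rT) = 0.98068890
N(d1) = 0.48843306; N(d2) = 0.36413350
C = S_0' * N(d1) - K * exp(-rT) * N(d2) = 43.18936027 * 0.48843306 - 46.7600 * 0.98068890 * 0.36413350 = 4.3970


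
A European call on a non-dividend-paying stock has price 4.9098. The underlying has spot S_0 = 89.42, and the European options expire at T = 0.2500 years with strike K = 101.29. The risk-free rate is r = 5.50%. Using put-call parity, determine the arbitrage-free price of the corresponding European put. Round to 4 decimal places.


Answer: Put price = 15.3966

Derivation:
Put-call parity: C - P = S_0 * exp(-qT) - K * exp(-rT).
S_0 * exp(-qT) = 89.4200 * 1.00000000 = 89.42000000
K * exp(-rT) = 101.2900 * 0.98634410 = 99.90679384
P = C - S*exp(-qT) + K*exp(-rT)
P = 4.9098 - 89.42000000 + 99.90679384 = 15.3966


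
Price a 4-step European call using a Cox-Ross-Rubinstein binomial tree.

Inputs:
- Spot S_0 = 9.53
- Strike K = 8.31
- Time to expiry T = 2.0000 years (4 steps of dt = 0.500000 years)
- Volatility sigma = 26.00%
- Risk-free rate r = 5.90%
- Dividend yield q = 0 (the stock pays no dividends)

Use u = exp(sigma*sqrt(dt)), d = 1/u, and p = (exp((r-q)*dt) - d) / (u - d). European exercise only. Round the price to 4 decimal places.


dt = T/N = 0.500000
u = exp(sigma*sqrt(dt)) = 1.201833; d = 1/u = 0.832062
p = (exp((r-q)*dt) - d) / (u - d) = 0.535135
Discount per step: exp(-r*dt) = 0.970931
Stock lattice S(k, i) with i counting down-moves:
  k=0: S(0,0) = 9.5300
  k=1: S(1,0) = 11.4535; S(1,1) = 7.9296
  k=2: S(2,0) = 13.7652; S(2,1) = 9.5300; S(2,2) = 6.5979
  k=3: S(3,0) = 16.5434; S(3,1) = 11.4535; S(3,2) = 7.9296; S(3,3) = 5.4899
  k=4: S(4,0) = 19.8824; S(4,1) = 13.7652; S(4,2) = 9.5300; S(4,3) = 6.5979; S(4,4) = 4.5679
Terminal payoffs V(N, i) = max(S_T - K, 0):
  V(4,0) = 11.572417; V(4,1) = 5.455153; V(4,2) = 1.220000; V(4,3) = 0.000000; V(4,4) = 0.000000
Backward induction: V(k, i) = exp(-r*dt) * [p * V(k+1, i) + (1-p) * V(k+1, i+1)].
  V(3,0) = exp(-r*dt) * [p*11.572417 + (1-p)*5.455153] = 8.474977
  V(3,1) = exp(-r*dt) * [p*5.455153 + (1-p)*1.220000] = 3.385031
  V(3,2) = exp(-r*dt) * [p*1.220000 + (1-p)*0.000000] = 0.633886
  V(3,3) = exp(-r*dt) * [p*0.000000 + (1-p)*0.000000] = 0.000000
  V(2,0) = exp(-r*dt) * [p*8.474977 + (1-p)*3.385031] = 5.931260
  V(2,1) = exp(-r*dt) * [p*3.385031 + (1-p)*0.633886] = 2.044896
  V(2,2) = exp(-r*dt) * [p*0.633886 + (1-p)*0.000000] = 0.329354
  V(1,0) = exp(-r*dt) * [p*5.931260 + (1-p)*2.044896] = 4.004725
  V(1,1) = exp(-r*dt) * [p*2.044896 + (1-p)*0.329354] = 1.211139
  V(0,0) = exp(-r*dt) * [p*4.004725 + (1-p)*1.211139] = 2.627421

Answer: Price = V(0,0) = 2.6274


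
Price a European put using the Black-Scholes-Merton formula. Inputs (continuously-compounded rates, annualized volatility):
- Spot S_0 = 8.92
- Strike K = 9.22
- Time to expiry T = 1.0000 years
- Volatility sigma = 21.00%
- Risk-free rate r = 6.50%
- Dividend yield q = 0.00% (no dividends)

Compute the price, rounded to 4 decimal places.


Answer: Price = 0.6025

Derivation:
d1 = (ln(S/K) + (r - q + 0.5*sigma^2) * T) / (sigma * sqrt(T)) = 0.25700433
d2 = d1 - sigma * sqrt(T) = 0.04700433
exp(-rT) = 0.93706746; exp(-qT) = 1.00000000
P = K * exp(-rT) * N(-d2) - S_0 * exp(-qT) * N(-d1)
N(-d1) = 0.39858772; N(-d2) = 0.48125489
P = 9.2200 * 0.93706746 * 0.48125489 - 8.9200 * 1.00000000 * 0.39858772 = 0.6025


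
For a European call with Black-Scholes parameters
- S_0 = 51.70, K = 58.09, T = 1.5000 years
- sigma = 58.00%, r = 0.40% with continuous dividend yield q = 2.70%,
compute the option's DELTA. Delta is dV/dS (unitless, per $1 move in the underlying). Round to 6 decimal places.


d1 = 0.1425550233; d2 = -0.5677970021
phi(d1) = 0.3949091658; exp(-qT) = 0.9603091645; exp(-rT) = 0.9940179641
N(d1) = 0.5566791896
Delta = exp(-qT) * N(d1) = 0.9603091645 * 0.5566791896 = 0.534584

Answer: Delta = 0.534584


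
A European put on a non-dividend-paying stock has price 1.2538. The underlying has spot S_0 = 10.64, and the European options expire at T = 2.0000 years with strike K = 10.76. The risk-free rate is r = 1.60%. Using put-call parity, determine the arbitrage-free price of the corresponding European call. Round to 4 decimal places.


Answer: Call price = 1.4727

Derivation:
Put-call parity: C - P = S_0 * exp(-qT) - K * exp(-rT).
S_0 * exp(-qT) = 10.6400 * 1.00000000 = 10.64000000
K * exp(-rT) = 10.7600 * 0.96850658 = 10.42113082
C = P + S*exp(-qT) - K*exp(-rT)
C = 1.2538 + 10.64000000 - 10.42113082 = 1.4727


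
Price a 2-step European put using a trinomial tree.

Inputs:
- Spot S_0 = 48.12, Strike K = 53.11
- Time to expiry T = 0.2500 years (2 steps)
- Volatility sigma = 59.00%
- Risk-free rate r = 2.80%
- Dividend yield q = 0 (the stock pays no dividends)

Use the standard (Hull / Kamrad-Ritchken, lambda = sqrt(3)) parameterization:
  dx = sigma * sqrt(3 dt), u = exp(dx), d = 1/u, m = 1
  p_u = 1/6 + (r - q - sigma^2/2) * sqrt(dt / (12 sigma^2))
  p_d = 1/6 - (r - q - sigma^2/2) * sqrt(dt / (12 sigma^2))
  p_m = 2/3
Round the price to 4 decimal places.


Answer: Price = V(0,0) = 8.5356

Derivation:
dt = T/N = 0.125000; dx = sigma*sqrt(3*dt) = 0.361300
u = exp(dx) = 1.435194; d = 1/u = 0.696770
p_u = 0.141402, p_m = 0.666667, p_d = 0.191931
Discount per step: exp(-r*dt) = 0.996506
Stock lattice S(k, j) with j the centered position index:
  k=0: S(0,+0) = 48.1200
  k=1: S(1,-1) = 33.5286; S(1,+0) = 48.1200; S(1,+1) = 69.0615
  k=2: S(2,-2) = 23.3617; S(2,-1) = 33.5286; S(2,+0) = 48.1200; S(2,+1) = 69.0615; S(2,+2) = 99.1166
Terminal payoffs V(N, j) = max(K - S_T, 0):
  V(2,-2) = 29.748289; V(2,-1) = 19.581422; V(2,+0) = 4.990000; V(2,+1) = 0.000000; V(2,+2) = 0.000000
Backward induction: V(k, j) = exp(-r*dt) * [p_u * V(k+1, j+1) + p_m * V(k+1, j) + p_d * V(k+1, j-1)]
  V(1,-1) = exp(-r*dt) * [p_u*4.990000 + p_m*19.581422 + p_d*29.748289] = 19.401482
  V(1,+0) = exp(-r*dt) * [p_u*0.000000 + p_m*4.990000 + p_d*19.581422] = 7.060201
  V(1,+1) = exp(-r*dt) * [p_u*0.000000 + p_m*0.000000 + p_d*4.990000] = 0.954391
  V(0,+0) = exp(-r*dt) * [p_u*0.954391 + p_m*7.060201 + p_d*19.401482] = 8.535580


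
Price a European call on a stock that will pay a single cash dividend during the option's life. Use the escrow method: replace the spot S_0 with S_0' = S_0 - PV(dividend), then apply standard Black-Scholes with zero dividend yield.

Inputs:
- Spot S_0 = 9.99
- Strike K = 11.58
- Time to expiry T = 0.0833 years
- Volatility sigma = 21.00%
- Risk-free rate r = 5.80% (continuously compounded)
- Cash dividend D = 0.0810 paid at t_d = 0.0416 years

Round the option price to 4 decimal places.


Answer: Price = 0.0013

Derivation:
PV(D) = D * exp(-r * t_d) = 0.0810 * 0.99759011 = 0.08080480
S_0' = S_0 - PV(D) = 9.9900 - 0.08080480 = 9.90919520
d1 = (ln(S_0'/K) + (r + sigma^2/2)*T) / (sigma*sqrt(T)) = -2.46079900
d2 = d1 - sigma*sqrt(T) = -2.52140865
exp(-rT) = 0.99518025
N(d1) = 0.00693140; N(d2) = 0.00584430
C = S_0' * N(d1) - K * exp(-rT) * N(d2) = 9.90919520 * 0.00693140 - 11.5800 * 0.99518025 * 0.00584430 = 0.0013


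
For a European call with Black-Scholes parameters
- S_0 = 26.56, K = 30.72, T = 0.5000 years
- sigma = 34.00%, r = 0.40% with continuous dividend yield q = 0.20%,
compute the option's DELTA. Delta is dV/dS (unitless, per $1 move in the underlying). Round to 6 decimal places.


d1 = -0.4808641551; d2 = -0.7212804607
phi(d1) = 0.3553849535; exp(-qT) = 0.9990004998; exp(-rT) = 0.9980019987
N(d1) = 0.3153065250
Delta = exp(-qT) * N(d1) = 0.9990004998 * 0.3153065250 = 0.314991

Answer: Delta = 0.314991


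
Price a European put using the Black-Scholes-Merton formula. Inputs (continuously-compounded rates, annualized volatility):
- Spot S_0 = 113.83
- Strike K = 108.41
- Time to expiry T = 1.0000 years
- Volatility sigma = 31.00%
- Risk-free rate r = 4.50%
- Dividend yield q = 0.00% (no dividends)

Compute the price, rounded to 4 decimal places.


Answer: Price = 8.9016

Derivation:
d1 = (ln(S/K) + (r - q + 0.5*sigma^2) * T) / (sigma * sqrt(T)) = 0.45753475
d2 = d1 - sigma * sqrt(T) = 0.14753475
exp(-rT) = 0.95599748; exp(-qT) = 1.00000000
P = K * exp(-rT) * N(-d2) - S_0 * exp(-qT) * N(-d1)
N(-d1) = 0.32364337; N(-d2) = 0.44135498
P = 108.4100 * 0.95599748 * 0.44135498 - 113.8300 * 1.00000000 * 0.32364337 = 8.9016


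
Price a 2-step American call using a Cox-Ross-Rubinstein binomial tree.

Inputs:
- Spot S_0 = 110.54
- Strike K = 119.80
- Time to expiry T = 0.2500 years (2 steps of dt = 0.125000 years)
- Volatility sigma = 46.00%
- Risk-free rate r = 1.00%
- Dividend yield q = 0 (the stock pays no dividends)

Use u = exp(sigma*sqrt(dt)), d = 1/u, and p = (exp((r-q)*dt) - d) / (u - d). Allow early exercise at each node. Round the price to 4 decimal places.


Answer: Price = V(0,0) = 7.1141

Derivation:
dt = T/N = 0.125000
u = exp(sigma*sqrt(dt)) = 1.176607; d = 1/u = 0.849902
p = (exp((r-q)*dt) - d) / (u - d) = 0.463259
Discount per step: exp(-r*dt) = 0.998751
Stock lattice S(k, i) with i counting down-moves:
  k=0: S(0,0) = 110.5400
  k=1: S(1,0) = 130.0621; S(1,1) = 93.9481
  k=2: S(2,0) = 153.0319; S(2,1) = 110.5400; S(2,2) = 79.8467
Terminal payoffs V(N, i) = max(S_T - K, 0):
  V(2,0) = 33.231926; V(2,1) = 0.000000; V(2,2) = 0.000000
Backward induction: V(k, i) = exp(-r*dt) * [p * V(k+1, i) + (1-p) * V(k+1, i+1)]; then take max(V_cont, immediate exercise) for American.
  V(1,0) = exp(-r*dt) * [p*33.231926 + (1-p)*0.000000] = 15.375764; exercise = 10.262097; V(1,0) = max -> 15.375764
  V(1,1) = exp(-r*dt) * [p*0.000000 + (1-p)*0.000000] = 0.000000; exercise = 0.000000; V(1,1) = max -> 0.000000
  V(0,0) = exp(-r*dt) * [p*15.375764 + (1-p)*0.000000] = 7.114066; exercise = 0.000000; V(0,0) = max -> 7.114066


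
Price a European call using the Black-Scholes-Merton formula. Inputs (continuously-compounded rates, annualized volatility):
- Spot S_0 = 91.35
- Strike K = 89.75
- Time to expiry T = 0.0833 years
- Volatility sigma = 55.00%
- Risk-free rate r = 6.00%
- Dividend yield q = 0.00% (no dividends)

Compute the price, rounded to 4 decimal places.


Answer: Price = 6.7959

Derivation:
d1 = (ln(S/K) + (r - q + 0.5*sigma^2) * T) / (sigma * sqrt(T)) = 0.22217133
d2 = d1 - sigma * sqrt(T) = 0.06343176
exp(-rT) = 0.99501447; exp(-qT) = 1.00000000
C = S_0 * exp(-qT) * N(d1) - K * exp(-rT) * N(d2)
N(d1) = 0.58790974; N(d2) = 0.52528865
C = 91.3500 * 1.00000000 * 0.58790974 - 89.7500 * 0.99501447 * 0.52528865 = 6.7959


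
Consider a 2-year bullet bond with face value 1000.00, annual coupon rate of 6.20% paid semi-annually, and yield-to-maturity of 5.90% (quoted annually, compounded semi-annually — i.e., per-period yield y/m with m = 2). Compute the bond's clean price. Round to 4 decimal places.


Answer: Price = 1005.5823

Derivation:
Coupon per period c = face * coupon_rate / m = 31.000000
Periods per year m = 2; per-period yield y/m = 0.029500
Number of cashflows N = 4
Cashflows (t years, CF_t, discount factor 1/(1+y/m)^(m*t), PV):
  t = 0.5000: CF_t = 31.000000, DF = 0.971345, PV = 30.111705
  t = 1.0000: CF_t = 31.000000, DF = 0.943512, PV = 29.248863
  t = 1.5000: CF_t = 31.000000, DF = 0.916476, PV = 28.410746
  t = 2.0000: CF_t = 1031.000000, DF = 0.890214, PV = 917.811006
Price P = sum_t PV_t = 1005.582321


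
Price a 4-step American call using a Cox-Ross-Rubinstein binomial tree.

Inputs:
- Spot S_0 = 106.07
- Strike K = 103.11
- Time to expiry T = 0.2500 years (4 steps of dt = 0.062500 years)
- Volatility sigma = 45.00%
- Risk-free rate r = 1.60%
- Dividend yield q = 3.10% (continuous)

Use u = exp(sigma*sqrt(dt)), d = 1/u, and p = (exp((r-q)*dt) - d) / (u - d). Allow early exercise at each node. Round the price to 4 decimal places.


dt = T/N = 0.062500
u = exp(sigma*sqrt(dt)) = 1.119072; d = 1/u = 0.893597
p = (exp((r-q)*dt) - d) / (u - d) = 0.467749
Discount per step: exp(-r*dt) = 0.999000
Stock lattice S(k, i) with i counting down-moves:
  k=0: S(0,0) = 106.0700
  k=1: S(1,0) = 118.7000; S(1,1) = 94.7839
  k=2: S(2,0) = 132.8339; S(2,1) = 106.0700; S(2,2) = 84.6986
  k=3: S(3,0) = 148.6507; S(3,1) = 118.7000; S(3,2) = 94.7839; S(3,3) = 75.6865
  k=4: S(4,0) = 166.3509; S(4,1) = 132.8339; S(4,2) = 106.0700; S(4,3) = 84.6986; S(4,4) = 67.6332
Terminal payoffs V(N, i) = max(S_T - K, 0):
  V(4,0) = 63.240874; V(4,1) = 29.723871; V(4,2) = 2.960000; V(4,3) = 0.000000; V(4,4) = 0.000000
Backward induction: V(k, i) = exp(-r*dt) * [p * V(k+1, i) + (1-p) * V(k+1, i+1)]; then take max(V_cont, immediate exercise) for American.
  V(3,0) = exp(-r*dt) * [p*63.240874 + (1-p)*29.723871] = 45.356026; exercise = 45.540699; V(3,0) = max -> 45.540699
  V(3,1) = exp(-r*dt) * [p*29.723871 + (1-p)*2.960000] = 15.463294; exercise = 15.589994; V(3,1) = max -> 15.589994
  V(3,2) = exp(-r*dt) * [p*2.960000 + (1-p)*0.000000] = 1.383152; exercise = 0.000000; V(3,2) = max -> 1.383152
  V(3,3) = exp(-r*dt) * [p*0.000000 + (1-p)*0.000000] = 0.000000; exercise = 0.000000; V(3,3) = max -> 0.000000
  V(2,0) = exp(-r*dt) * [p*45.540699 + (1-p)*15.589994] = 29.569813; exercise = 29.723871; V(2,0) = max -> 29.723871
  V(2,1) = exp(-r*dt) * [p*15.589994 + (1-p)*1.383152] = 8.020360; exercise = 2.960000; V(2,1) = max -> 8.020360
  V(2,2) = exp(-r*dt) * [p*1.383152 + (1-p)*0.000000] = 0.646321; exercise = 0.000000; V(2,2) = max -> 0.646321
  V(1,0) = exp(-r*dt) * [p*29.723871 + (1-p)*8.020360] = 18.153985; exercise = 15.589994; V(1,0) = max -> 18.153985
  V(1,1) = exp(-r*dt) * [p*8.020360 + (1-p)*0.646321] = 4.091424; exercise = 0.000000; V(1,1) = max -> 4.091424
  V(0,0) = exp(-r*dt) * [p*18.153985 + (1-p)*4.091424] = 10.658505; exercise = 2.960000; V(0,0) = max -> 10.658505

Answer: Price = V(0,0) = 10.6585


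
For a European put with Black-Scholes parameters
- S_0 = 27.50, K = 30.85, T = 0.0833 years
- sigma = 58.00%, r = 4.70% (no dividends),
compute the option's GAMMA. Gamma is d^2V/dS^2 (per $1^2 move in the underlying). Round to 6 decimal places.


d1 = -0.5796039047; d2 = -0.7470019931
phi(d1) = 0.3372573884; exp(-qT) = 1.0000000000; exp(-rT) = 0.9960925540
Gamma = exp(-qT) * phi(d1) / (S * sigma * sqrt(T)) = 1.0000000000 * 0.3372573884 / (27.5000 * 0.5800 * 0.2886173938) = 0.073262

Answer: Gamma = 0.073262


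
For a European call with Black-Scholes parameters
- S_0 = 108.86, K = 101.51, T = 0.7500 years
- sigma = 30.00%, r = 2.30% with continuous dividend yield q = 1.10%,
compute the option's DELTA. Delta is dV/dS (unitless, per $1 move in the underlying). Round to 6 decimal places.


Answer: Delta = 0.662228

Derivation:
d1 = 0.4336105951; d2 = 0.1738029740
phi(d1) = 0.3631469857; exp(-qT) = 0.9917839379; exp(-rT) = 0.9828979294
N(d1) = 0.6677143802
Delta = exp(-qT) * N(d1) = 0.9917839379 * 0.6677143802 = 0.662228


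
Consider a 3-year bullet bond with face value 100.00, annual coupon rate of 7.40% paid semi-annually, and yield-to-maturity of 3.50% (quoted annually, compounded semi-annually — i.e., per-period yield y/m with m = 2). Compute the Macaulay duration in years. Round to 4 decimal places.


Answer: Macaulay duration = 2.7599 years

Derivation:
Coupon per period c = face * coupon_rate / m = 3.700000
Periods per year m = 2; per-period yield y/m = 0.017500
Number of cashflows N = 6
Cashflows (t years, CF_t, discount factor 1/(1+y/m)^(m*t), PV):
  t = 0.5000: CF_t = 3.700000, DF = 0.982801, PV = 3.636364
  t = 1.0000: CF_t = 3.700000, DF = 0.965898, PV = 3.573822
  t = 1.5000: CF_t = 3.700000, DF = 0.949285, PV = 3.512356
  t = 2.0000: CF_t = 3.700000, DF = 0.932959, PV = 3.451946
  t = 2.5000: CF_t = 3.700000, DF = 0.916913, PV = 3.392576
  t = 3.0000: CF_t = 103.700000, DF = 0.901143, PV = 93.448482
Price P = sum_t PV_t = 111.015545
Macaulay numerator sum_t t * PV_t:
  t * PV_t at t = 0.5000: 1.818182
  t * PV_t at t = 1.0000: 3.573822
  t * PV_t at t = 1.5000: 5.268533
  t * PV_t at t = 2.0000: 6.903893
  t * PV_t at t = 2.5000: 8.481441
  t * PV_t at t = 3.0000: 280.345445
Macaulay duration D = (sum_t t * PV_t) / P = 306.391315 / 111.015545 = 2.759896


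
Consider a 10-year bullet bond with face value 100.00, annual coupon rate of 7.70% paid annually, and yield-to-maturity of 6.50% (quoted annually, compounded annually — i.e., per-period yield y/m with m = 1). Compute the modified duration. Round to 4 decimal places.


Answer: Modified duration = 6.9896

Derivation:
Coupon per period c = face * coupon_rate / m = 7.700000
Periods per year m = 1; per-period yield y/m = 0.065000
Number of cashflows N = 10
Cashflows (t years, CF_t, discount factor 1/(1+y/m)^(m*t), PV):
  t = 1.0000: CF_t = 7.700000, DF = 0.938967, PV = 7.230047
  t = 2.0000: CF_t = 7.700000, DF = 0.881659, PV = 6.788776
  t = 3.0000: CF_t = 7.700000, DF = 0.827849, PV = 6.374438
  t = 4.0000: CF_t = 7.700000, DF = 0.777323, PV = 5.985388
  t = 5.0000: CF_t = 7.700000, DF = 0.729881, PV = 5.620082
  t = 6.0000: CF_t = 7.700000, DF = 0.685334, PV = 5.277073
  t = 7.0000: CF_t = 7.700000, DF = 0.643506, PV = 4.954998
  t = 8.0000: CF_t = 7.700000, DF = 0.604231, PV = 4.652580
  t = 9.0000: CF_t = 7.700000, DF = 0.567353, PV = 4.368620
  t = 10.0000: CF_t = 107.700000, DF = 0.532726, PV = 57.374594
Price P = sum_t PV_t = 108.626596
First compute Macaulay numerator sum_t t * PV_t:
  t * PV_t at t = 1.0000: 7.230047
  t * PV_t at t = 2.0000: 13.577553
  t * PV_t at t = 3.0000: 19.123314
  t * PV_t at t = 4.0000: 23.941551
  t * PV_t at t = 5.0000: 28.100412
  t * PV_t at t = 6.0000: 31.662436
  t * PV_t at t = 7.0000: 34.684985
  t * PV_t at t = 8.0000: 37.220641
  t * PV_t at t = 9.0000: 39.317579
  t * PV_t at t = 10.0000: 573.745940
Macaulay duration D = 808.604459 / 108.626596 = 7.443890
Modified duration = D / (1 + y/m) = 7.443890 / (1 + 0.065000) = 6.989568


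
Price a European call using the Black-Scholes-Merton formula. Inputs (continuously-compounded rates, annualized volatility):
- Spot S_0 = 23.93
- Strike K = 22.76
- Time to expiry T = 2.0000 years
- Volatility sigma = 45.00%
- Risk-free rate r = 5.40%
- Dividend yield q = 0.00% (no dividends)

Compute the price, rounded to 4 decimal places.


d1 = (ln(S/K) + (r - q + 0.5*sigma^2) * T) / (sigma * sqrt(T)) = 0.56667269
d2 = d1 - sigma * sqrt(T) = -0.06972341
exp(-rT) = 0.89762760; exp(-qT) = 1.00000000
C = S_0 * exp(-qT) * N(d1) - K * exp(-rT) * N(d2)
N(d1) = 0.71453171; N(d2) = 0.47220690
C = 23.9300 * 1.00000000 * 0.71453171 - 22.7600 * 0.89762760 * 0.47220690 = 7.4516

Answer: Price = 7.4516


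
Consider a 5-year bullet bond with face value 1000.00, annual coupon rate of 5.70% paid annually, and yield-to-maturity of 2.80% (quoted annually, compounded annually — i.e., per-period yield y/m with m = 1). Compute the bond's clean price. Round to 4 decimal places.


Answer: Price = 1133.5733

Derivation:
Coupon per period c = face * coupon_rate / m = 57.000000
Periods per year m = 1; per-period yield y/m = 0.028000
Number of cashflows N = 5
Cashflows (t years, CF_t, discount factor 1/(1+y/m)^(m*t), PV):
  t = 1.0000: CF_t = 57.000000, DF = 0.972763, PV = 55.447471
  t = 2.0000: CF_t = 57.000000, DF = 0.946267, PV = 53.937228
  t = 3.0000: CF_t = 57.000000, DF = 0.920493, PV = 52.468121
  t = 4.0000: CF_t = 57.000000, DF = 0.895422, PV = 51.039028
  t = 5.0000: CF_t = 1057.000000, DF = 0.871033, PV = 920.681494
Price P = sum_t PV_t = 1133.573343


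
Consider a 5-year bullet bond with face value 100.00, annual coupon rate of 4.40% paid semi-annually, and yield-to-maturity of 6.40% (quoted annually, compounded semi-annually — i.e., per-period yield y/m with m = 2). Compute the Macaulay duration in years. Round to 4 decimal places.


Answer: Macaulay duration = 4.5172 years

Derivation:
Coupon per period c = face * coupon_rate / m = 2.200000
Periods per year m = 2; per-period yield y/m = 0.032000
Number of cashflows N = 10
Cashflows (t years, CF_t, discount factor 1/(1+y/m)^(m*t), PV):
  t = 0.5000: CF_t = 2.200000, DF = 0.968992, PV = 2.131783
  t = 1.0000: CF_t = 2.200000, DF = 0.938946, PV = 2.065681
  t = 1.5000: CF_t = 2.200000, DF = 0.909831, PV = 2.001629
  t = 2.0000: CF_t = 2.200000, DF = 0.881620, PV = 1.939563
  t = 2.5000: CF_t = 2.200000, DF = 0.854283, PV = 1.879422
  t = 3.0000: CF_t = 2.200000, DF = 0.827793, PV = 1.821145
  t = 3.5000: CF_t = 2.200000, DF = 0.802125, PV = 1.764675
  t = 4.0000: CF_t = 2.200000, DF = 0.777253, PV = 1.709957
  t = 4.5000: CF_t = 2.200000, DF = 0.753152, PV = 1.656935
  t = 5.0000: CF_t = 102.200000, DF = 0.729799, PV = 74.585417
Price P = sum_t PV_t = 91.556206
Macaulay numerator sum_t t * PV_t:
  t * PV_t at t = 0.5000: 1.065891
  t * PV_t at t = 1.0000: 2.065681
  t * PV_t at t = 1.5000: 3.002444
  t * PV_t at t = 2.0000: 3.879126
  t * PV_t at t = 2.5000: 4.698554
  t * PV_t at t = 3.0000: 5.463435
  t * PV_t at t = 3.5000: 6.176363
  t * PV_t at t = 4.0000: 6.839827
  t * PV_t at t = 4.5000: 7.456206
  t * PV_t at t = 5.0000: 372.927086
Macaulay duration D = (sum_t t * PV_t) / P = 413.574613 / 91.556206 = 4.517166


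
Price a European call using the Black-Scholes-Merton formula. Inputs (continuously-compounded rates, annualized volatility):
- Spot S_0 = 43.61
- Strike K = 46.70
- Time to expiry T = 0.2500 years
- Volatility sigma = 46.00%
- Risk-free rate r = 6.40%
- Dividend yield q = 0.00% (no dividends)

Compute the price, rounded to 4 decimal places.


d1 = (ln(S/K) + (r - q + 0.5*sigma^2) * T) / (sigma * sqrt(T)) = -0.11307688
d2 = d1 - sigma * sqrt(T) = -0.34307688
exp(-rT) = 0.98412732; exp(-qT) = 1.00000000
C = S_0 * exp(-qT) * N(d1) - K * exp(-rT) * N(d2)
N(d1) = 0.45498480; N(d2) = 0.36577031
C = 43.6100 * 1.00000000 * 0.45498480 - 46.7000 * 0.98412732 * 0.36577031 = 3.0315

Answer: Price = 3.0315


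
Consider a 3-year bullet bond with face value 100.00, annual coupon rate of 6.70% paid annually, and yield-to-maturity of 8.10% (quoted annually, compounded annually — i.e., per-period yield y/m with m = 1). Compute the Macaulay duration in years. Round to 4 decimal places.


Coupon per period c = face * coupon_rate / m = 6.700000
Periods per year m = 1; per-period yield y/m = 0.081000
Number of cashflows N = 3
Cashflows (t years, CF_t, discount factor 1/(1+y/m)^(m*t), PV):
  t = 1.0000: CF_t = 6.700000, DF = 0.925069, PV = 6.197965
  t = 2.0000: CF_t = 6.700000, DF = 0.855753, PV = 5.733547
  t = 3.0000: CF_t = 106.700000, DF = 0.791631, PV = 84.467052
Price P = sum_t PV_t = 96.398564
Macaulay numerator sum_t t * PV_t:
  t * PV_t at t = 1.0000: 6.197965
  t * PV_t at t = 2.0000: 11.467095
  t * PV_t at t = 3.0000: 253.401156
Macaulay duration D = (sum_t t * PV_t) / P = 271.066216 / 96.398564 = 2.811932

Answer: Macaulay duration = 2.8119 years


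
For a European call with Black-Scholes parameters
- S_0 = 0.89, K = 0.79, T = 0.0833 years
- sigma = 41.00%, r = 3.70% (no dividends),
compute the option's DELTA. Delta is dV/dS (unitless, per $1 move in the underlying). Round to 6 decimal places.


Answer: Delta = 0.862680

Derivation:
d1 = 1.0924411505; d2 = 0.9741080190
phi(d1) = 0.2196648360; exp(-qT) = 1.0000000000; exp(-rT) = 0.9969226448
N(d1) = 0.8626803780
Delta = exp(-qT) * N(d1) = 1.0000000000 * 0.8626803780 = 0.862680


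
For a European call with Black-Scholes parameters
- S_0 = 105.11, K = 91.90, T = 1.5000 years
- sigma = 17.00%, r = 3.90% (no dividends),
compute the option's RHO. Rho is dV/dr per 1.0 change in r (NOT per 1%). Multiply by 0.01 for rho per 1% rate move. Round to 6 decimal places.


Answer: Rho = 103.291034

Derivation:
d1 = 1.0301371930; d2 = 0.8219305649
phi(d1) = 0.2346805969; exp(-qT) = 1.0000000000; exp(-rT) = 0.9431782404
N(d2) = 0.7944417919
Rho = K*T*exp(-rT)*N(d2) = 91.9000 * 1.5000 * 0.9431782404 * 0.7944417919 = 103.291034


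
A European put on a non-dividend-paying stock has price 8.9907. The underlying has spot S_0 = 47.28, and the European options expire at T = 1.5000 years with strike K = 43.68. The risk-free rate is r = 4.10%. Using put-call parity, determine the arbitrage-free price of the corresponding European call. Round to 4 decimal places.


Put-call parity: C - P = S_0 * exp(-qT) - K * exp(-rT).
S_0 * exp(-qT) = 47.2800 * 1.00000000 = 47.28000000
K * exp(-rT) = 43.6800 * 0.94035295 = 41.07461667
C = P + S*exp(-qT) - K*exp(-rT)
C = 8.9907 + 47.28000000 - 41.07461667 = 15.1961

Answer: Call price = 15.1961


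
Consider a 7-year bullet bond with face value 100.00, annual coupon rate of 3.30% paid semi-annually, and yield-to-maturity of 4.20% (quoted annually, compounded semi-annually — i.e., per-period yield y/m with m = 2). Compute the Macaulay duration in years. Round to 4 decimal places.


Coupon per period c = face * coupon_rate / m = 1.650000
Periods per year m = 2; per-period yield y/m = 0.021000
Number of cashflows N = 14
Cashflows (t years, CF_t, discount factor 1/(1+y/m)^(m*t), PV):
  t = 0.5000: CF_t = 1.650000, DF = 0.979432, PV = 1.616063
  t = 1.0000: CF_t = 1.650000, DF = 0.959287, PV = 1.582823
  t = 1.5000: CF_t = 1.650000, DF = 0.939556, PV = 1.550268
  t = 2.0000: CF_t = 1.650000, DF = 0.920231, PV = 1.518382
  t = 2.5000: CF_t = 1.650000, DF = 0.901304, PV = 1.487152
  t = 3.0000: CF_t = 1.650000, DF = 0.882766, PV = 1.456564
  t = 3.5000: CF_t = 1.650000, DF = 0.864609, PV = 1.426605
  t = 4.0000: CF_t = 1.650000, DF = 0.846826, PV = 1.397263
  t = 4.5000: CF_t = 1.650000, DF = 0.829408, PV = 1.368524
  t = 5.0000: CF_t = 1.650000, DF = 0.812349, PV = 1.340376
  t = 5.5000: CF_t = 1.650000, DF = 0.795640, PV = 1.312807
  t = 6.0000: CF_t = 1.650000, DF = 0.779276, PV = 1.285805
  t = 6.5000: CF_t = 1.650000, DF = 0.763247, PV = 1.259358
  t = 7.0000: CF_t = 101.650000, DF = 0.747549, PV = 75.988346
Price P = sum_t PV_t = 94.590334
Macaulay numerator sum_t t * PV_t:
  t * PV_t at t = 0.5000: 0.808031
  t * PV_t at t = 1.0000: 1.582823
  t * PV_t at t = 1.5000: 2.325402
  t * PV_t at t = 2.0000: 3.036764
  t * PV_t at t = 2.5000: 3.717879
  t * PV_t at t = 3.0000: 4.369691
  t * PV_t at t = 3.5000: 4.993118
  t * PV_t at t = 4.0000: 5.589050
  t * PV_t at t = 4.5000: 6.158356
  t * PV_t at t = 5.0000: 6.701878
  t * PV_t at t = 5.5000: 7.220437
  t * PV_t at t = 6.0000: 7.714829
  t * PV_t at t = 6.5000: 8.185829
  t * PV_t at t = 7.0000: 531.918425
Macaulay duration D = (sum_t t * PV_t) / P = 594.322511 / 94.590334 = 6.283121

Answer: Macaulay duration = 6.2831 years


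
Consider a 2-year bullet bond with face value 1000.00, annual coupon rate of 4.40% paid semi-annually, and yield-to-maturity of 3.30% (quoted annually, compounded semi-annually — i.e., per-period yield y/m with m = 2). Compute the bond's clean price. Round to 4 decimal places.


Coupon per period c = face * coupon_rate / m = 22.000000
Periods per year m = 2; per-period yield y/m = 0.016500
Number of cashflows N = 4
Cashflows (t years, CF_t, discount factor 1/(1+y/m)^(m*t), PV):
  t = 0.5000: CF_t = 22.000000, DF = 0.983768, PV = 21.642892
  t = 1.0000: CF_t = 22.000000, DF = 0.967799, PV = 21.291581
  t = 1.5000: CF_t = 22.000000, DF = 0.952090, PV = 20.945973
  t = 2.0000: CF_t = 1022.000000, DF = 0.936635, PV = 957.241159
Price P = sum_t PV_t = 1021.121605

Answer: Price = 1021.1216


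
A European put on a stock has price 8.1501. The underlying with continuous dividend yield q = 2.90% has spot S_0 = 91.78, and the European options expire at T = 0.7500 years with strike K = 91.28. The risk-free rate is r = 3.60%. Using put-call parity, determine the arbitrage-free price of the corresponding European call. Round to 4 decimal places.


Answer: Call price = 9.1070

Derivation:
Put-call parity: C - P = S_0 * exp(-qT) - K * exp(-rT).
S_0 * exp(-qT) = 91.7800 * 0.97848483 = 89.80533730
K * exp(-rT) = 91.2800 * 0.97336124 = 88.84841413
C = P + S*exp(-qT) - K*exp(-rT)
C = 8.1501 + 89.80533730 - 88.84841413 = 9.1070


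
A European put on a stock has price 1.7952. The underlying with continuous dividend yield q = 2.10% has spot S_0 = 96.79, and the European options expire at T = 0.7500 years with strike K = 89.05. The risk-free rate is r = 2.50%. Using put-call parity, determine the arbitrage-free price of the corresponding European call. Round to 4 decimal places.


Answer: Call price = 9.6768

Derivation:
Put-call parity: C - P = S_0 * exp(-qT) - K * exp(-rT).
S_0 * exp(-qT) = 96.7900 * 0.98437338 = 95.27749971
K * exp(-rT) = 89.0500 * 0.98142469 = 87.39586844
C = P + S*exp(-qT) - K*exp(-rT)
C = 1.7952 + 95.27749971 - 87.39586844 = 9.6768


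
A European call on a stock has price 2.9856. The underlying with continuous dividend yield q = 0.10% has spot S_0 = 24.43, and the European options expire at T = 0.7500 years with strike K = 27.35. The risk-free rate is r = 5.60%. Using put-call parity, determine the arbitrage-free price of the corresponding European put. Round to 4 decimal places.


Answer: Put price = 4.7990

Derivation:
Put-call parity: C - P = S_0 * exp(-qT) - K * exp(-rT).
S_0 * exp(-qT) = 24.4300 * 0.99925028 = 24.41168437
K * exp(-rT) = 27.3500 * 0.95886978 = 26.22508850
P = C - S*exp(-qT) + K*exp(-rT)
P = 2.9856 - 24.41168437 + 26.22508850 = 4.7990


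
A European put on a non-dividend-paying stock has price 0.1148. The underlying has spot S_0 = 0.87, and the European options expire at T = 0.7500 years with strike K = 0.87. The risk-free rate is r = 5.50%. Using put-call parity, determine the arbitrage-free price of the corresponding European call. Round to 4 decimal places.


Answer: Call price = 0.1500

Derivation:
Put-call parity: C - P = S_0 * exp(-qT) - K * exp(-rT).
S_0 * exp(-qT) = 0.8700 * 1.00000000 = 0.87000000
K * exp(-rT) = 0.8700 * 0.95958920 = 0.83484261
C = P + S*exp(-qT) - K*exp(-rT)
C = 0.1148 + 0.87000000 - 0.83484261 = 0.1500


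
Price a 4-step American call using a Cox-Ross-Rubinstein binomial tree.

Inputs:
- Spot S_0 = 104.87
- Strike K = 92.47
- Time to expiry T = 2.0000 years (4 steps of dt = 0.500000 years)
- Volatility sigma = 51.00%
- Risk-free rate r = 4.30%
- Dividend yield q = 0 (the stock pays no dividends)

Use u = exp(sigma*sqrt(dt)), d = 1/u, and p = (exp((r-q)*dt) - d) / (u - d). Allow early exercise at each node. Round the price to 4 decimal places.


Answer: Price = V(0,0) = 37.8709

Derivation:
dt = T/N = 0.500000
u = exp(sigma*sqrt(dt)) = 1.434225; d = 1/u = 0.697241
p = (exp((r-q)*dt) - d) / (u - d) = 0.440297
Discount per step: exp(-r*dt) = 0.978729
Stock lattice S(k, i) with i counting down-moves:
  k=0: S(0,0) = 104.8700
  k=1: S(1,0) = 150.4071; S(1,1) = 73.1196
  k=2: S(2,0) = 215.7177; S(2,1) = 104.8700; S(2,2) = 50.9820
  k=3: S(3,0) = 309.3876; S(3,1) = 150.4071; S(3,2) = 73.1196; S(3,3) = 35.5467
  k=4: S(4,0) = 443.7314; S(4,1) = 215.7177; S(4,2) = 104.8700; S(4,3) = 50.9820; S(4,4) = 24.7846
Terminal payoffs V(N, i) = max(S_T - K, 0):
  V(4,0) = 351.261354; V(4,1) = 123.247656; V(4,2) = 12.400000; V(4,3) = 0.000000; V(4,4) = 0.000000
Backward induction: V(k, i) = exp(-r*dt) * [p * V(k+1, i) + (1-p) * V(k+1, i+1)]; then take max(V_cont, immediate exercise) for American.
  V(3,0) = exp(-r*dt) * [p*351.261354 + (1-p)*123.247656] = 218.884486; exercise = 216.917601; V(3,0) = max -> 218.884486
  V(3,1) = exp(-r*dt) * [p*123.247656 + (1-p)*12.400000] = 59.904035; exercise = 57.937149; V(3,1) = max -> 59.904035
  V(3,2) = exp(-r*dt) * [p*12.400000 + (1-p)*0.000000] = 5.343555; exercise = 0.000000; V(3,2) = max -> 5.343555
  V(3,3) = exp(-r*dt) * [p*0.000000 + (1-p)*0.000000] = 0.000000; exercise = 0.000000; V(3,3) = max -> 0.000000
  V(2,0) = exp(-r*dt) * [p*218.884486 + (1-p)*59.904035] = 127.139590; exercise = 123.247656; V(2,0) = max -> 127.139590
  V(2,1) = exp(-r*dt) * [p*59.904035 + (1-p)*5.343555] = 28.741745; exercise = 12.400000; V(2,1) = max -> 28.741745
  V(2,2) = exp(-r*dt) * [p*5.343555 + (1-p)*0.000000] = 2.302708; exercise = 0.000000; V(2,2) = max -> 2.302708
  V(1,0) = exp(-r*dt) * [p*127.139590 + (1-p)*28.741745] = 70.533162; exercise = 57.937149; V(1,0) = max -> 70.533162
  V(1,1) = exp(-r*dt) * [p*28.741745 + (1-p)*2.302708] = 13.647152; exercise = 0.000000; V(1,1) = max -> 13.647152
  V(0,0) = exp(-r*dt) * [p*70.533162 + (1-p)*13.647152] = 37.870865; exercise = 12.400000; V(0,0) = max -> 37.870865
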